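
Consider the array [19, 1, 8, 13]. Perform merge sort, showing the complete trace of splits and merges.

Merge sort trace:

Split: [19, 1, 8, 13] -> [19, 1] and [8, 13]
  Split: [19, 1] -> [19] and [1]
  Merge: [19] + [1] -> [1, 19]
  Split: [8, 13] -> [8] and [13]
  Merge: [8] + [13] -> [8, 13]
Merge: [1, 19] + [8, 13] -> [1, 8, 13, 19]

Final sorted array: [1, 8, 13, 19]

The merge sort proceeds by recursively splitting the array and merging sorted halves.
After all merges, the sorted array is [1, 8, 13, 19].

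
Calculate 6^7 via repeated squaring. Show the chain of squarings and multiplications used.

Computing 6^7 by squaring (build up from 6^1; each line after the first costs one multiplication):

6^1 = 6
6^2 = (6^1)^2 = 6^2 = 36
6^3 = 6 * 6^2 = 6 * 36 = 216
6^6 = (6^3)^2 = 216^2 = 46656
6^7 = 6 * 6^6 = 6 * 46656 = 279936

Result: 279936
Multiplications needed: 4 (4 lines after 6^1)

6^7 = 279936. Using exponentiation by squaring, this requires 4 multiplications. The key idea: if the exponent is even, square the half-power; if odd, multiply by the base once.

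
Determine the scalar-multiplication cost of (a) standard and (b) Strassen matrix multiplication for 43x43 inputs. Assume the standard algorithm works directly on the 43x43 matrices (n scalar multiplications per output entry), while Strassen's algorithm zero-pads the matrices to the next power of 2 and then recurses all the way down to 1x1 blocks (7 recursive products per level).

Matrix multiplication for 43x43 matrices:

Strassen's algorithm requires power-of-2 dimensions. Pad 43x43 to 64x64 (next power of 2).

Standard algorithm: 43^3 = 79507 multiplications
Strassen's algorithm: 7^(log2(64)) = 7^6 = 117649 multiplications
Difference: 79507 - 117649 = -38142 (Strassen uses MORE here due to padding overhead — for small or just-over-power-of-2 n, padding can outweigh the per-level savings)

Standard: 79507 multiplications (43^3). Strassen: 117649 multiplications (7^6, after padding to 64x64). Strassen reduces 8 recursive multiplications to 7 at each level.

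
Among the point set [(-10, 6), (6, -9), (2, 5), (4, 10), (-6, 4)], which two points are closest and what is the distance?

Computing all pairwise distances among 5 points:

d((-10, 6), (6, -9)) = 21.9317
d((-10, 6), (2, 5)) = 12.0416
d((-10, 6), (4, 10)) = 14.5602
d((-10, 6), (-6, 4)) = 4.4721 <-- minimum
d((6, -9), (2, 5)) = 14.5602
d((6, -9), (4, 10)) = 19.105
d((6, -9), (-6, 4)) = 17.6918
d((2, 5), (4, 10)) = 5.3852
d((2, 5), (-6, 4)) = 8.0623
d((4, 10), (-6, 4)) = 11.6619

Closest pair: (-10, 6) and (-6, 4) with distance 4.4721

The closest pair is (-10, 6) and (-6, 4) with Euclidean distance 4.4721. For 5 points, brute-force pairwise comparison is shown above. For large n, the divide-and-conquer algorithm (sort by x, recurse on halves, check the dividing strip) achieves O(n log n).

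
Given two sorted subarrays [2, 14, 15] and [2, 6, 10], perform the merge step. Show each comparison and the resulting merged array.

Merging process:

Compare 2 vs 2: take 2 from left. Merged: [2]
Compare 14 vs 2: take 2 from right. Merged: [2, 2]
Compare 14 vs 6: take 6 from right. Merged: [2, 2, 6]
Compare 14 vs 10: take 10 from right. Merged: [2, 2, 6, 10]
Append remaining from left: [14, 15]. Merged: [2, 2, 6, 10, 14, 15]

Final merged array: [2, 2, 6, 10, 14, 15]
Total comparisons: 4

The merged array is [2, 2, 6, 10, 14, 15], requiring 4 comparisons. The merge step runs in O(n) time where n is the total number of elements.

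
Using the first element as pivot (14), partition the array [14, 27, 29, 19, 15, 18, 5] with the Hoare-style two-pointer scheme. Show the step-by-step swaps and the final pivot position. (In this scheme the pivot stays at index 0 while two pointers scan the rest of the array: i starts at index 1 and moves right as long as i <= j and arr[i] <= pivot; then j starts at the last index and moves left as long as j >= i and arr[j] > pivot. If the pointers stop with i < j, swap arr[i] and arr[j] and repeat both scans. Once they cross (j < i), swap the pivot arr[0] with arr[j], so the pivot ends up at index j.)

Hoare-style two-pointer partition with pivot = 14:

Initial array: [14, 27, 29, 19, 15, 18, 5]

Pointers start at i = 1, j = 6.
i stops at index 1 (arr[1]=27 > 14), j stops at index 6 (arr[6]=5 <= 14): swap arr[1] and arr[6], array becomes [14, 5, 29, 19, 15, 18, 27]
i ends at 2, j ends at 1: the pointers have crossed (j < i), so scanning stops.

Swap pivot arr[0] with arr[1] to place pivot at position 1: [5, 14, 29, 19, 15, 18, 27]
Pivot position: 1

After partitioning with pivot 14, the array becomes [5, 14, 29, 19, 15, 18, 27]. The pivot is placed at index 1. All elements to the left of the pivot are <= 14, and all elements to the right are > 14.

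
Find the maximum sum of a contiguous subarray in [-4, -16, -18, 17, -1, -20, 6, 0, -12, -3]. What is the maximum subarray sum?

Using Kadane's algorithm on [-4, -16, -18, 17, -1, -20, 6, 0, -12, -3]:

Scanning through the array:
Position 1 (value -16): max_ending_here = -16, max_so_far = -4
Position 2 (value -18): max_ending_here = -18, max_so_far = -4
Position 3 (value 17): max_ending_here = 17, max_so_far = 17
Position 4 (value -1): max_ending_here = 16, max_so_far = 17
Position 5 (value -20): max_ending_here = -4, max_so_far = 17
Position 6 (value 6): max_ending_here = 6, max_so_far = 17
Position 7 (value 0): max_ending_here = 6, max_so_far = 17
Position 8 (value -12): max_ending_here = -6, max_so_far = 17
Position 9 (value -3): max_ending_here = -3, max_so_far = 17

Maximum subarray: [17]
Maximum sum: 17

The maximum subarray is [17] with sum 17. This subarray runs from index 3 to index 3.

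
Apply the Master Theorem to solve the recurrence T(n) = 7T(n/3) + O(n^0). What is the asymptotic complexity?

Master Theorem for T(n) = 7T(n/3) + O(n^0):

a = 7, b = 3, c = 0
log_b(a) = log_3(7) = 1.7712

Case 1: c = 0 < log_3(7) = 1.7712
T(n) = O(n^(log_3 7))

For T(n) = 7T(n/3) + O(n^0): log_3(7) = 1.7712. This is Case 1 of the Master Theorem (c < log_b(a), work dominated by leaves), giving O(n^(log_3 7)).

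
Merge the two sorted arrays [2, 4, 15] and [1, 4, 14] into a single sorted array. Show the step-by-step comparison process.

Merging process:

Compare 2 vs 1: take 1 from right. Merged: [1]
Compare 2 vs 4: take 2 from left. Merged: [1, 2]
Compare 4 vs 4: take 4 from left. Merged: [1, 2, 4]
Compare 15 vs 4: take 4 from right. Merged: [1, 2, 4, 4]
Compare 15 vs 14: take 14 from right. Merged: [1, 2, 4, 4, 14]
Append remaining from left: [15]. Merged: [1, 2, 4, 4, 14, 15]

Final merged array: [1, 2, 4, 4, 14, 15]
Total comparisons: 5

The merged array is [1, 2, 4, 4, 14, 15], requiring 5 comparisons. The merge step runs in O(n) time where n is the total number of elements.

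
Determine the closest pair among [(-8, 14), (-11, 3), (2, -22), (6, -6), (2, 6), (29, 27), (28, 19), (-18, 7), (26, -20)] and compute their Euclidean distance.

Computing all pairwise distances among 9 points:

d((-8, 14), (-11, 3)) = 11.4018
d((-8, 14), (2, -22)) = 37.3631
d((-8, 14), (6, -6)) = 24.4131
d((-8, 14), (2, 6)) = 12.8062
d((-8, 14), (29, 27)) = 39.2173
d((-8, 14), (28, 19)) = 36.3456
d((-8, 14), (-18, 7)) = 12.2066
d((-8, 14), (26, -20)) = 48.0833
d((-11, 3), (2, -22)) = 28.178
d((-11, 3), (6, -6)) = 19.2354
d((-11, 3), (2, 6)) = 13.3417
d((-11, 3), (29, 27)) = 46.6476
d((-11, 3), (28, 19)) = 42.1545
d((-11, 3), (-18, 7)) = 8.0623 <-- minimum
d((-11, 3), (26, -20)) = 43.566
d((2, -22), (6, -6)) = 16.4924
d((2, -22), (2, 6)) = 28.0
d((2, -22), (29, 27)) = 55.9464
d((2, -22), (28, 19)) = 48.5489
d((2, -22), (-18, 7)) = 35.2278
d((2, -22), (26, -20)) = 24.0832
d((6, -6), (2, 6)) = 12.6491
d((6, -6), (29, 27)) = 40.2244
d((6, -6), (28, 19)) = 33.3017
d((6, -6), (-18, 7)) = 27.2947
d((6, -6), (26, -20)) = 24.4131
d((2, 6), (29, 27)) = 34.2053
d((2, 6), (28, 19)) = 29.0689
d((2, 6), (-18, 7)) = 20.025
d((2, 6), (26, -20)) = 35.3836
d((29, 27), (28, 19)) = 8.0623 <-- minimum
d((29, 27), (-18, 7)) = 51.0784
d((29, 27), (26, -20)) = 47.0956
d((28, 19), (-18, 7)) = 47.5395
d((28, 19), (26, -20)) = 39.0512
d((-18, 7), (26, -20)) = 51.6236

Minimum distance: 8.0623 (tie among 2 pairs: (-11, 3) and (-18, 7); (29, 27) and (28, 19))

The minimum Euclidean distance is 8.0623. There is a tie: 2 pairs achieve this minimum — (-11, 3) and (-18, 7); (29, 27) and (28, 19). Any of these is a valid closest pair. For 9 points, brute-force pairwise comparison is shown above. For large n, the divide-and-conquer algorithm (sort by x, recurse on halves, check the dividing strip) achieves O(n log n).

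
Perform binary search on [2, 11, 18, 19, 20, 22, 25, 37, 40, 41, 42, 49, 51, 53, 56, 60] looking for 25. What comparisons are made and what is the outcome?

Binary search for 25 in [2, 11, 18, 19, 20, 22, 25, 37, 40, 41, 42, 49, 51, 53, 56, 60]:

lo=0, hi=15, mid=7, arr[mid]=37 -> 37 > 25, search left half
lo=0, hi=6, mid=3, arr[mid]=19 -> 19 < 25, search right half
lo=4, hi=6, mid=5, arr[mid]=22 -> 22 < 25, search right half
lo=6, hi=6, mid=6, arr[mid]=25 -> Found target at index 6!

Binary search finds 25 at index 6 after 4 comparisons. The search repeatedly halves the search space by comparing with the middle element.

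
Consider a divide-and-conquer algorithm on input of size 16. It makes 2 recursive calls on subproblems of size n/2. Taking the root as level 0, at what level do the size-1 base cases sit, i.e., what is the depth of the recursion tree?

For divide and conquer with division factor 2:

Problem sizes at each level:
Level 0: 16
Level 1: 8
Level 2: 4
Level 3: 2
Level 4: 1

The root is level 0 and the size-1 base case is level 4 (the tree spans levels 0 through 4, i.e. 5 levels counting the root), so the depth is the number of divisions: log_2(16) = 4

The recursion tree depth is log_2(16) = 4. At each level, the problem size is divided by 2, so it takes 4 divisions to reduce to a base case of size 1. The algorithm makes 2 recursive calls at each level.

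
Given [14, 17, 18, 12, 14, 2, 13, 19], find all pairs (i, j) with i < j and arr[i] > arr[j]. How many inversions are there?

Finding inversions in [14, 17, 18, 12, 14, 2, 13, 19]:

(0, 3): arr[0]=14 > arr[3]=12
(0, 5): arr[0]=14 > arr[5]=2
(0, 6): arr[0]=14 > arr[6]=13
(1, 3): arr[1]=17 > arr[3]=12
(1, 4): arr[1]=17 > arr[4]=14
(1, 5): arr[1]=17 > arr[5]=2
(1, 6): arr[1]=17 > arr[6]=13
(2, 3): arr[2]=18 > arr[3]=12
(2, 4): arr[2]=18 > arr[4]=14
(2, 5): arr[2]=18 > arr[5]=2
(2, 6): arr[2]=18 > arr[6]=13
(3, 5): arr[3]=12 > arr[5]=2
(4, 5): arr[4]=14 > arr[5]=2
(4, 6): arr[4]=14 > arr[6]=13

Total inversions: 14

The array has 14 inversion(s): (0,3), (0,5), (0,6), (1,3), (1,4), (1,5), (1,6), (2,3), (2,4), (2,5), (2,6), (3,5), (4,5), (4,6). Each pair (i,j) satisfies i < j and arr[i] > arr[j].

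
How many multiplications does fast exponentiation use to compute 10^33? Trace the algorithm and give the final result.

Computing 10^33 by squaring (build up from 10^1; each line after the first costs one multiplication):

10^1 = 10
10^2 = (10^1)^2 = 10^2 = 100
10^4 = (10^2)^2 = 100^2 = 10000
10^8 = (10^4)^2 = 10000^2 = 100000000
10^16 = (10^8)^2 = 100000000^2 = 10000000000000000
10^32 = (10^16)^2 = 10000000000000000^2 = 100000000000000000000000000000000
10^33 = 10 * 10^32 = 10 * 100000000000000000000000000000000 = 1000000000000000000000000000000000

Result: 1000000000000000000000000000000000
Multiplications needed: 6 (6 lines after 10^1)

10^33 = 1000000000000000000000000000000000. Using exponentiation by squaring, this requires 6 multiplications. The key idea: if the exponent is even, square the half-power; if odd, multiply by the base once.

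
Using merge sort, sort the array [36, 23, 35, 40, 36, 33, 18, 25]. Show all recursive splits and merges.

Merge sort trace:

Split: [36, 23, 35, 40, 36, 33, 18, 25] -> [36, 23, 35, 40] and [36, 33, 18, 25]
  Split: [36, 23, 35, 40] -> [36, 23] and [35, 40]
    Split: [36, 23] -> [36] and [23]
    Merge: [36] + [23] -> [23, 36]
    Split: [35, 40] -> [35] and [40]
    Merge: [35] + [40] -> [35, 40]
  Merge: [23, 36] + [35, 40] -> [23, 35, 36, 40]
  Split: [36, 33, 18, 25] -> [36, 33] and [18, 25]
    Split: [36, 33] -> [36] and [33]
    Merge: [36] + [33] -> [33, 36]
    Split: [18, 25] -> [18] and [25]
    Merge: [18] + [25] -> [18, 25]
  Merge: [33, 36] + [18, 25] -> [18, 25, 33, 36]
Merge: [23, 35, 36, 40] + [18, 25, 33, 36] -> [18, 23, 25, 33, 35, 36, 36, 40]

Final sorted array: [18, 23, 25, 33, 35, 36, 36, 40]

The merge sort proceeds by recursively splitting the array and merging sorted halves.
After all merges, the sorted array is [18, 23, 25, 33, 35, 36, 36, 40].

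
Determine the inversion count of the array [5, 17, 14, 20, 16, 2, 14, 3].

Finding inversions in [5, 17, 14, 20, 16, 2, 14, 3]:

(0, 5): arr[0]=5 > arr[5]=2
(0, 7): arr[0]=5 > arr[7]=3
(1, 2): arr[1]=17 > arr[2]=14
(1, 4): arr[1]=17 > arr[4]=16
(1, 5): arr[1]=17 > arr[5]=2
(1, 6): arr[1]=17 > arr[6]=14
(1, 7): arr[1]=17 > arr[7]=3
(2, 5): arr[2]=14 > arr[5]=2
(2, 7): arr[2]=14 > arr[7]=3
(3, 4): arr[3]=20 > arr[4]=16
(3, 5): arr[3]=20 > arr[5]=2
(3, 6): arr[3]=20 > arr[6]=14
(3, 7): arr[3]=20 > arr[7]=3
(4, 5): arr[4]=16 > arr[5]=2
(4, 6): arr[4]=16 > arr[6]=14
(4, 7): arr[4]=16 > arr[7]=3
(6, 7): arr[6]=14 > arr[7]=3

Total inversions: 17

The array has 17 inversion(s): (0,5), (0,7), (1,2), (1,4), (1,5), (1,6), (1,7), (2,5), (2,7), (3,4), (3,5), (3,6), (3,7), (4,5), (4,6), (4,7), (6,7). Each pair (i,j) satisfies i < j and arr[i] > arr[j].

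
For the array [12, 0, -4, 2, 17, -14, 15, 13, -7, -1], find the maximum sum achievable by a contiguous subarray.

Using Kadane's algorithm on [12, 0, -4, 2, 17, -14, 15, 13, -7, -1]:

Scanning through the array:
Position 1 (value 0): max_ending_here = 12, max_so_far = 12
Position 2 (value -4): max_ending_here = 8, max_so_far = 12
Position 3 (value 2): max_ending_here = 10, max_so_far = 12
Position 4 (value 17): max_ending_here = 27, max_so_far = 27
Position 5 (value -14): max_ending_here = 13, max_so_far = 27
Position 6 (value 15): max_ending_here = 28, max_so_far = 28
Position 7 (value 13): max_ending_here = 41, max_so_far = 41
Position 8 (value -7): max_ending_here = 34, max_so_far = 41
Position 9 (value -1): max_ending_here = 33, max_so_far = 41

Maximum subarray: [12, 0, -4, 2, 17, -14, 15, 13]
Maximum sum: 41

The maximum subarray is [12, 0, -4, 2, 17, -14, 15, 13] with sum 41. This subarray runs from index 0 to index 7.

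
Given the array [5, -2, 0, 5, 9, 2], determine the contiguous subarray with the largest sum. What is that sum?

Using Kadane's algorithm on [5, -2, 0, 5, 9, 2]:

Scanning through the array:
Position 1 (value -2): max_ending_here = 3, max_so_far = 5
Position 2 (value 0): max_ending_here = 3, max_so_far = 5
Position 3 (value 5): max_ending_here = 8, max_so_far = 8
Position 4 (value 9): max_ending_here = 17, max_so_far = 17
Position 5 (value 2): max_ending_here = 19, max_so_far = 19

Maximum subarray: [5, -2, 0, 5, 9, 2]
Maximum sum: 19

The maximum subarray is [5, -2, 0, 5, 9, 2] with sum 19. This subarray runs from index 0 to index 5.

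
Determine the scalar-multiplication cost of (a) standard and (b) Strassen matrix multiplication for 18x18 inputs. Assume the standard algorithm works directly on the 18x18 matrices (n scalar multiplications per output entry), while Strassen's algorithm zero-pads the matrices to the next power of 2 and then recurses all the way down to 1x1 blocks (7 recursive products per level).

Matrix multiplication for 18x18 matrices:

Strassen's algorithm requires power-of-2 dimensions. Pad 18x18 to 32x32 (next power of 2).

Standard algorithm: 18^3 = 5832 multiplications
Strassen's algorithm: 7^(log2(32)) = 7^5 = 16807 multiplications
Difference: 5832 - 16807 = -10975 (Strassen uses MORE here due to padding overhead — for small or just-over-power-of-2 n, padding can outweigh the per-level savings)

Standard: 5832 multiplications (18^3). Strassen: 16807 multiplications (7^5, after padding to 32x32). Strassen reduces 8 recursive multiplications to 7 at each level.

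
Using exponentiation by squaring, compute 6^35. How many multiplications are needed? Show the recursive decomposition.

Computing 6^35 by squaring (build up from 6^1; each line after the first costs one multiplication):

6^1 = 6
6^2 = (6^1)^2 = 6^2 = 36
6^4 = (6^2)^2 = 36^2 = 1296
6^8 = (6^4)^2 = 1296^2 = 1679616
6^16 = (6^8)^2 = 1679616^2 = 2821109907456
6^17 = 6 * 6^16 = 6 * 2821109907456 = 16926659444736
6^34 = (6^17)^2 = 16926659444736^2 = 286511799958070431838109696
6^35 = 6 * 6^34 = 6 * 286511799958070431838109696 = 1719070799748422591028658176

Result: 1719070799748422591028658176
Multiplications needed: 7 (7 lines after 6^1)

6^35 = 1719070799748422591028658176. Using exponentiation by squaring, this requires 7 multiplications. The key idea: if the exponent is even, square the half-power; if odd, multiply by the base once.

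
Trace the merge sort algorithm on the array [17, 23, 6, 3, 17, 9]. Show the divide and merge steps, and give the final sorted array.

Merge sort trace:

Split: [17, 23, 6, 3, 17, 9] -> [17, 23, 6] and [3, 17, 9]
  Split: [17, 23, 6] -> [17] and [23, 6]
    Split: [23, 6] -> [23] and [6]
    Merge: [23] + [6] -> [6, 23]
  Merge: [17] + [6, 23] -> [6, 17, 23]
  Split: [3, 17, 9] -> [3] and [17, 9]
    Split: [17, 9] -> [17] and [9]
    Merge: [17] + [9] -> [9, 17]
  Merge: [3] + [9, 17] -> [3, 9, 17]
Merge: [6, 17, 23] + [3, 9, 17] -> [3, 6, 9, 17, 17, 23]

Final sorted array: [3, 6, 9, 17, 17, 23]

The merge sort proceeds by recursively splitting the array and merging sorted halves.
After all merges, the sorted array is [3, 6, 9, 17, 17, 23].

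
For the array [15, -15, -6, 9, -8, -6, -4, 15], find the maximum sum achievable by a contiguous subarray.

Using Kadane's algorithm on [15, -15, -6, 9, -8, -6, -4, 15]:

Scanning through the array:
Position 1 (value -15): max_ending_here = 0, max_so_far = 15
Position 2 (value -6): max_ending_here = -6, max_so_far = 15
Position 3 (value 9): max_ending_here = 9, max_so_far = 15
Position 4 (value -8): max_ending_here = 1, max_so_far = 15
Position 5 (value -6): max_ending_here = -5, max_so_far = 15
Position 6 (value -4): max_ending_here = -4, max_so_far = 15
Position 7 (value 15): max_ending_here = 15, max_so_far = 15

Maximum subarray: [15]
Maximum sum: 15

The maximum subarray is [15] with sum 15. This subarray runs from index 0 to index 0.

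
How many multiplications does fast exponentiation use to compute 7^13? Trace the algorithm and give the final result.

Computing 7^13 by squaring (build up from 7^1; each line after the first costs one multiplication):

7^1 = 7
7^2 = (7^1)^2 = 7^2 = 49
7^3 = 7 * 7^2 = 7 * 49 = 343
7^6 = (7^3)^2 = 343^2 = 117649
7^12 = (7^6)^2 = 117649^2 = 13841287201
7^13 = 7 * 7^12 = 7 * 13841287201 = 96889010407

Result: 96889010407
Multiplications needed: 5 (5 lines after 7^1)

7^13 = 96889010407. Using exponentiation by squaring, this requires 5 multiplications. The key idea: if the exponent is even, square the half-power; if odd, multiply by the base once.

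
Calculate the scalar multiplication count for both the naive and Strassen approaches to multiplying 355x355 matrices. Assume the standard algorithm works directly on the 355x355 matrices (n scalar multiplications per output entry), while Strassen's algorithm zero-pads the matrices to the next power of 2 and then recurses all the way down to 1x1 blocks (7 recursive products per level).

Matrix multiplication for 355x355 matrices:

Strassen's algorithm requires power-of-2 dimensions. Pad 355x355 to 512x512 (next power of 2).

Standard algorithm: 355^3 = 44738875 multiplications
Strassen's algorithm: 7^(log2(512)) = 7^9 = 40353607 multiplications
Savings: 44738875 - 40353607 = 4385268 multiplications

Standard: 44738875 multiplications (355^3). Strassen: 40353607 multiplications (7^9, after padding to 512x512). Strassen reduces 8 recursive multiplications to 7 at each level.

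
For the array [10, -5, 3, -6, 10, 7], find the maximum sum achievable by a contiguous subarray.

Using Kadane's algorithm on [10, -5, 3, -6, 10, 7]:

Scanning through the array:
Position 1 (value -5): max_ending_here = 5, max_so_far = 10
Position 2 (value 3): max_ending_here = 8, max_so_far = 10
Position 3 (value -6): max_ending_here = 2, max_so_far = 10
Position 4 (value 10): max_ending_here = 12, max_so_far = 12
Position 5 (value 7): max_ending_here = 19, max_so_far = 19

Maximum subarray: [10, -5, 3, -6, 10, 7]
Maximum sum: 19

The maximum subarray is [10, -5, 3, -6, 10, 7] with sum 19. This subarray runs from index 0 to index 5.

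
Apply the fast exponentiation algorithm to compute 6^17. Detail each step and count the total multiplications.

Computing 6^17 by squaring (build up from 6^1; each line after the first costs one multiplication):

6^1 = 6
6^2 = (6^1)^2 = 6^2 = 36
6^4 = (6^2)^2 = 36^2 = 1296
6^8 = (6^4)^2 = 1296^2 = 1679616
6^16 = (6^8)^2 = 1679616^2 = 2821109907456
6^17 = 6 * 6^16 = 6 * 2821109907456 = 16926659444736

Result: 16926659444736
Multiplications needed: 5 (5 lines after 6^1)

6^17 = 16926659444736. Using exponentiation by squaring, this requires 5 multiplications. The key idea: if the exponent is even, square the half-power; if odd, multiply by the base once.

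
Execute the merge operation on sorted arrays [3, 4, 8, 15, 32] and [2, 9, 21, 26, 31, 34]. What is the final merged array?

Merging process:

Compare 3 vs 2: take 2 from right. Merged: [2]
Compare 3 vs 9: take 3 from left. Merged: [2, 3]
Compare 4 vs 9: take 4 from left. Merged: [2, 3, 4]
Compare 8 vs 9: take 8 from left. Merged: [2, 3, 4, 8]
Compare 15 vs 9: take 9 from right. Merged: [2, 3, 4, 8, 9]
Compare 15 vs 21: take 15 from left. Merged: [2, 3, 4, 8, 9, 15]
Compare 32 vs 21: take 21 from right. Merged: [2, 3, 4, 8, 9, 15, 21]
Compare 32 vs 26: take 26 from right. Merged: [2, 3, 4, 8, 9, 15, 21, 26]
Compare 32 vs 31: take 31 from right. Merged: [2, 3, 4, 8, 9, 15, 21, 26, 31]
Compare 32 vs 34: take 32 from left. Merged: [2, 3, 4, 8, 9, 15, 21, 26, 31, 32]
Append remaining from right: [34]. Merged: [2, 3, 4, 8, 9, 15, 21, 26, 31, 32, 34]

Final merged array: [2, 3, 4, 8, 9, 15, 21, 26, 31, 32, 34]
Total comparisons: 10

The merged array is [2, 3, 4, 8, 9, 15, 21, 26, 31, 32, 34], requiring 10 comparisons. The merge step runs in O(n) time where n is the total number of elements.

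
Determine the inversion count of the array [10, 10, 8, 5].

Finding inversions in [10, 10, 8, 5]:

(0, 2): arr[0]=10 > arr[2]=8
(0, 3): arr[0]=10 > arr[3]=5
(1, 2): arr[1]=10 > arr[2]=8
(1, 3): arr[1]=10 > arr[3]=5
(2, 3): arr[2]=8 > arr[3]=5

Total inversions: 5

The array has 5 inversion(s): (0,2), (0,3), (1,2), (1,3), (2,3). Each pair (i,j) satisfies i < j and arr[i] > arr[j].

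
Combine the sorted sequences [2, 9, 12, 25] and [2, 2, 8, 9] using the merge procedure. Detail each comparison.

Merging process:

Compare 2 vs 2: take 2 from left. Merged: [2]
Compare 9 vs 2: take 2 from right. Merged: [2, 2]
Compare 9 vs 2: take 2 from right. Merged: [2, 2, 2]
Compare 9 vs 8: take 8 from right. Merged: [2, 2, 2, 8]
Compare 9 vs 9: take 9 from left. Merged: [2, 2, 2, 8, 9]
Compare 12 vs 9: take 9 from right. Merged: [2, 2, 2, 8, 9, 9]
Append remaining from left: [12, 25]. Merged: [2, 2, 2, 8, 9, 9, 12, 25]

Final merged array: [2, 2, 2, 8, 9, 9, 12, 25]
Total comparisons: 6

The merged array is [2, 2, 2, 8, 9, 9, 12, 25], requiring 6 comparisons. The merge step runs in O(n) time where n is the total number of elements.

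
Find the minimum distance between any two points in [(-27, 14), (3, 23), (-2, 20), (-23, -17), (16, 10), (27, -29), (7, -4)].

Computing all pairwise distances among 7 points:

d((-27, 14), (3, 23)) = 31.3209
d((-27, 14), (-2, 20)) = 25.7099
d((-27, 14), (-23, -17)) = 31.257
d((-27, 14), (16, 10)) = 43.1856
d((-27, 14), (27, -29)) = 69.029
d((-27, 14), (7, -4)) = 38.4708
d((3, 23), (-2, 20)) = 5.831 <-- minimum
d((3, 23), (-23, -17)) = 47.7074
d((3, 23), (16, 10)) = 18.3848
d((3, 23), (27, -29)) = 57.2713
d((3, 23), (7, -4)) = 27.2947
d((-2, 20), (-23, -17)) = 42.5441
d((-2, 20), (16, 10)) = 20.5913
d((-2, 20), (27, -29)) = 56.9386
d((-2, 20), (7, -4)) = 25.632
d((-23, -17), (16, 10)) = 47.4342
d((-23, -17), (27, -29)) = 51.4198
d((-23, -17), (7, -4)) = 32.6956
d((16, 10), (27, -29)) = 40.5216
d((16, 10), (7, -4)) = 16.6433
d((27, -29), (7, -4)) = 32.0156

Closest pair: (3, 23) and (-2, 20) with distance 5.831

The closest pair is (3, 23) and (-2, 20) with Euclidean distance 5.831. For 7 points, brute-force pairwise comparison is shown above. For large n, the divide-and-conquer algorithm (sort by x, recurse on halves, check the dividing strip) achieves O(n log n).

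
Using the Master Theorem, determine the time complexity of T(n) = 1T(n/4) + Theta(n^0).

Master Theorem for T(n) = 1T(n/4) + O(n^0):

a = 1, b = 4, c = 0
log_b(a) = log_4(1) = 0.0000

Case 2: c = 0 = log_4(1) = 0.0000
T(n) = O(n^0 log n) = O(log n)

For T(n) = 1T(n/4) + O(n^0): log_4(1) = 0.0000. This is Case 2 of the Master Theorem (c = log_b(a), equal work at all levels), giving O(log n).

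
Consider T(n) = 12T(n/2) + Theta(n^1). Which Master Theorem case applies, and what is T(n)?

Master Theorem for T(n) = 12T(n/2) + O(n^1):

a = 12, b = 2, c = 1
log_b(a) = log_2(12) = 3.5850

Case 1: c = 1 < log_2(12) = 3.5850
T(n) = O(n^(log_2 12))

For T(n) = 12T(n/2) + O(n^1): log_2(12) = 3.5850. This is Case 1 of the Master Theorem (c < log_b(a), work dominated by leaves), giving O(n^(log_2 12)).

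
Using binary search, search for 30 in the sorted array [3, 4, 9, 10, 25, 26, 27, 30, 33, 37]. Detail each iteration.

Binary search for 30 in [3, 4, 9, 10, 25, 26, 27, 30, 33, 37]:

lo=0, hi=9, mid=4, arr[mid]=25 -> 25 < 30, search right half
lo=5, hi=9, mid=7, arr[mid]=30 -> Found target at index 7!

Binary search finds 30 at index 7 after 2 comparisons. The search repeatedly halves the search space by comparing with the middle element.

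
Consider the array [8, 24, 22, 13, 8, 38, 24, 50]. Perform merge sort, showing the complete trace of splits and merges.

Merge sort trace:

Split: [8, 24, 22, 13, 8, 38, 24, 50] -> [8, 24, 22, 13] and [8, 38, 24, 50]
  Split: [8, 24, 22, 13] -> [8, 24] and [22, 13]
    Split: [8, 24] -> [8] and [24]
    Merge: [8] + [24] -> [8, 24]
    Split: [22, 13] -> [22] and [13]
    Merge: [22] + [13] -> [13, 22]
  Merge: [8, 24] + [13, 22] -> [8, 13, 22, 24]
  Split: [8, 38, 24, 50] -> [8, 38] and [24, 50]
    Split: [8, 38] -> [8] and [38]
    Merge: [8] + [38] -> [8, 38]
    Split: [24, 50] -> [24] and [50]
    Merge: [24] + [50] -> [24, 50]
  Merge: [8, 38] + [24, 50] -> [8, 24, 38, 50]
Merge: [8, 13, 22, 24] + [8, 24, 38, 50] -> [8, 8, 13, 22, 24, 24, 38, 50]

Final sorted array: [8, 8, 13, 22, 24, 24, 38, 50]

The merge sort proceeds by recursively splitting the array and merging sorted halves.
After all merges, the sorted array is [8, 8, 13, 22, 24, 24, 38, 50].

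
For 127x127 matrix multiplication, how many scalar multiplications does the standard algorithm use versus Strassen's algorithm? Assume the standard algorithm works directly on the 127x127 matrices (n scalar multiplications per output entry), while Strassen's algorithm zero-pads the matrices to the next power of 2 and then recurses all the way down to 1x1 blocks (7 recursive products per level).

Matrix multiplication for 127x127 matrices:

Strassen's algorithm requires power-of-2 dimensions. Pad 127x127 to 128x128 (next power of 2).

Standard algorithm: 127^3 = 2048383 multiplications
Strassen's algorithm: 7^(log2(128)) = 7^7 = 823543 multiplications
Savings: 2048383 - 823543 = 1224840 multiplications

Standard: 2048383 multiplications (127^3). Strassen: 823543 multiplications (7^7, after padding to 128x128). Strassen reduces 8 recursive multiplications to 7 at each level.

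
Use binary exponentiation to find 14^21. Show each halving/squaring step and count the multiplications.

Computing 14^21 by squaring (build up from 14^1; each line after the first costs one multiplication):

14^1 = 14
14^2 = (14^1)^2 = 14^2 = 196
14^4 = (14^2)^2 = 196^2 = 38416
14^5 = 14 * 14^4 = 14 * 38416 = 537824
14^10 = (14^5)^2 = 537824^2 = 289254654976
14^20 = (14^10)^2 = 289254654976^2 = 83668255425284801560576
14^21 = 14 * 14^20 = 14 * 83668255425284801560576 = 1171355575953987221848064

Result: 1171355575953987221848064
Multiplications needed: 6 (6 lines after 14^1)

14^21 = 1171355575953987221848064. Using exponentiation by squaring, this requires 6 multiplications. The key idea: if the exponent is even, square the half-power; if odd, multiply by the base once.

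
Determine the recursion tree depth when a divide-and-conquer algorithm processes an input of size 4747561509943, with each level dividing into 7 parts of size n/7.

For divide and conquer with division factor 7:

Problem sizes at each level:
Level 0: 4747561509943
Level 1: 678223072849
Level 2: 96889010407
Level 3: 13841287201
Level 4: 1977326743
Level 5: 282475249
Level 6: 40353607
Level 7: 5764801
Level 8: 823543
Level 9: 117649
Level 10: 16807
Level 11: 2401
Level 12: 343
Level 13: 49
Level 14: 7
Level 15: 1

The root is level 0 and the size-1 base case is level 15 (the tree spans levels 0 through 15, i.e. 16 levels counting the root), so the depth is the number of divisions: log_7(4747561509943) = 15

The recursion tree depth is log_7(4747561509943) = 15. At each level, the problem size is divided by 7, so it takes 15 divisions to reduce to a base case of size 1. The algorithm makes 7 recursive calls at each level.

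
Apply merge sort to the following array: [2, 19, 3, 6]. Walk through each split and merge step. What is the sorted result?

Merge sort trace:

Split: [2, 19, 3, 6] -> [2, 19] and [3, 6]
  Split: [2, 19] -> [2] and [19]
  Merge: [2] + [19] -> [2, 19]
  Split: [3, 6] -> [3] and [6]
  Merge: [3] + [6] -> [3, 6]
Merge: [2, 19] + [3, 6] -> [2, 3, 6, 19]

Final sorted array: [2, 3, 6, 19]

The merge sort proceeds by recursively splitting the array and merging sorted halves.
After all merges, the sorted array is [2, 3, 6, 19].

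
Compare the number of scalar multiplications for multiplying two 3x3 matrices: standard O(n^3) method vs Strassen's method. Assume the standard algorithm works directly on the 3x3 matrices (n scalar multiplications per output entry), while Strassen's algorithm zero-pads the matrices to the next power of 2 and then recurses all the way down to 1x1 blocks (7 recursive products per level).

Matrix multiplication for 3x3 matrices:

Strassen's algorithm requires power-of-2 dimensions. Pad 3x3 to 4x4 (next power of 2).

Standard algorithm: 3^3 = 27 multiplications
Strassen's algorithm: 7^(log2(4)) = 7^2 = 49 multiplications
Difference: 27 - 49 = -22 (Strassen uses MORE here due to padding overhead — for small or just-over-power-of-2 n, padding can outweigh the per-level savings)

Standard: 27 multiplications (3^3). Strassen: 49 multiplications (7^2, after padding to 4x4). Strassen reduces 8 recursive multiplications to 7 at each level.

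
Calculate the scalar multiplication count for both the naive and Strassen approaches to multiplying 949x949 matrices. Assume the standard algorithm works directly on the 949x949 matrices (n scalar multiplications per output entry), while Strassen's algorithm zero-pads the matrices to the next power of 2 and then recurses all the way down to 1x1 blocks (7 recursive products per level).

Matrix multiplication for 949x949 matrices:

Strassen's algorithm requires power-of-2 dimensions. Pad 949x949 to 1024x1024 (next power of 2).

Standard algorithm: 949^3 = 854670349 multiplications
Strassen's algorithm: 7^(log2(1024)) = 7^10 = 282475249 multiplications
Savings: 854670349 - 282475249 = 572195100 multiplications

Standard: 854670349 multiplications (949^3). Strassen: 282475249 multiplications (7^10, after padding to 1024x1024). Strassen reduces 8 recursive multiplications to 7 at each level.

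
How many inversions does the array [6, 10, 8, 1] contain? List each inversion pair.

Finding inversions in [6, 10, 8, 1]:

(0, 3): arr[0]=6 > arr[3]=1
(1, 2): arr[1]=10 > arr[2]=8
(1, 3): arr[1]=10 > arr[3]=1
(2, 3): arr[2]=8 > arr[3]=1

Total inversions: 4

The array has 4 inversion(s): (0,3), (1,2), (1,3), (2,3). Each pair (i,j) satisfies i < j and arr[i] > arr[j].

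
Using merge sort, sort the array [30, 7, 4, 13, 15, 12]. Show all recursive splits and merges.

Merge sort trace:

Split: [30, 7, 4, 13, 15, 12] -> [30, 7, 4] and [13, 15, 12]
  Split: [30, 7, 4] -> [30] and [7, 4]
    Split: [7, 4] -> [7] and [4]
    Merge: [7] + [4] -> [4, 7]
  Merge: [30] + [4, 7] -> [4, 7, 30]
  Split: [13, 15, 12] -> [13] and [15, 12]
    Split: [15, 12] -> [15] and [12]
    Merge: [15] + [12] -> [12, 15]
  Merge: [13] + [12, 15] -> [12, 13, 15]
Merge: [4, 7, 30] + [12, 13, 15] -> [4, 7, 12, 13, 15, 30]

Final sorted array: [4, 7, 12, 13, 15, 30]

The merge sort proceeds by recursively splitting the array and merging sorted halves.
After all merges, the sorted array is [4, 7, 12, 13, 15, 30].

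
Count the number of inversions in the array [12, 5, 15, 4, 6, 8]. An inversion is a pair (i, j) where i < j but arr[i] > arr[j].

Finding inversions in [12, 5, 15, 4, 6, 8]:

(0, 1): arr[0]=12 > arr[1]=5
(0, 3): arr[0]=12 > arr[3]=4
(0, 4): arr[0]=12 > arr[4]=6
(0, 5): arr[0]=12 > arr[5]=8
(1, 3): arr[1]=5 > arr[3]=4
(2, 3): arr[2]=15 > arr[3]=4
(2, 4): arr[2]=15 > arr[4]=6
(2, 5): arr[2]=15 > arr[5]=8

Total inversions: 8

The array has 8 inversion(s): (0,1), (0,3), (0,4), (0,5), (1,3), (2,3), (2,4), (2,5). Each pair (i,j) satisfies i < j and arr[i] > arr[j].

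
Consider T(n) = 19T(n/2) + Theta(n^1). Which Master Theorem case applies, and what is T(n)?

Master Theorem for T(n) = 19T(n/2) + O(n^1):

a = 19, b = 2, c = 1
log_b(a) = log_2(19) = 4.2479

Case 1: c = 1 < log_2(19) = 4.2479
T(n) = O(n^(log_2 19))

For T(n) = 19T(n/2) + O(n^1): log_2(19) = 4.2479. This is Case 1 of the Master Theorem (c < log_b(a), work dominated by leaves), giving O(n^(log_2 19)).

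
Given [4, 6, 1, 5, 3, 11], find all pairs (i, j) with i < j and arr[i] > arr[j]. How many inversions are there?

Finding inversions in [4, 6, 1, 5, 3, 11]:

(0, 2): arr[0]=4 > arr[2]=1
(0, 4): arr[0]=4 > arr[4]=3
(1, 2): arr[1]=6 > arr[2]=1
(1, 3): arr[1]=6 > arr[3]=5
(1, 4): arr[1]=6 > arr[4]=3
(3, 4): arr[3]=5 > arr[4]=3

Total inversions: 6

The array has 6 inversion(s): (0,2), (0,4), (1,2), (1,3), (1,4), (3,4). Each pair (i,j) satisfies i < j and arr[i] > arr[j].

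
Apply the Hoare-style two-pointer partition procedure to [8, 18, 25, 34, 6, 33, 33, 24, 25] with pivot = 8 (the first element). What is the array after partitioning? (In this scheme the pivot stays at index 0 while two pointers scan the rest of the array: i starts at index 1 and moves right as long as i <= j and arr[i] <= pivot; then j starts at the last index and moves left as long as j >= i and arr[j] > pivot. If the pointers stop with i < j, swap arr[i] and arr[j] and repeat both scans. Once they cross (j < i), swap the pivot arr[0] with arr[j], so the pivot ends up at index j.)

Hoare-style two-pointer partition with pivot = 8:

Initial array: [8, 18, 25, 34, 6, 33, 33, 24, 25]

Pointers start at i = 1, j = 8.
i stops at index 1 (arr[1]=18 > 8), j stops at index 4 (arr[4]=6 <= 8): swap arr[1] and arr[4], array becomes [8, 6, 25, 34, 18, 33, 33, 24, 25]
i ends at 2, j ends at 1: the pointers have crossed (j < i), so scanning stops.

Swap pivot arr[0] with arr[1] to place pivot at position 1: [6, 8, 25, 34, 18, 33, 33, 24, 25]
Pivot position: 1

After partitioning with pivot 8, the array becomes [6, 8, 25, 34, 18, 33, 33, 24, 25]. The pivot is placed at index 1. All elements to the left of the pivot are <= 8, and all elements to the right are > 8.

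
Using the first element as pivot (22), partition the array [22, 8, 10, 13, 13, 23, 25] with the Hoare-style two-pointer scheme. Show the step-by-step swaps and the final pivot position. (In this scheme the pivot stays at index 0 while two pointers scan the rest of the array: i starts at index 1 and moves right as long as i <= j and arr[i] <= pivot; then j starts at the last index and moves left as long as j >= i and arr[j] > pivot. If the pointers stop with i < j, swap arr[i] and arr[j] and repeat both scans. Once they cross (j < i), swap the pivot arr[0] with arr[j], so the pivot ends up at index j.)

Hoare-style two-pointer partition with pivot = 22:

Initial array: [22, 8, 10, 13, 13, 23, 25]

Pointers start at i = 1, j = 6.
i ends at 5, j ends at 4: the pointers have crossed (j < i), so scanning stops.

Swap pivot arr[0] with arr[4] to place pivot at position 4: [13, 8, 10, 13, 22, 23, 25]
Pivot position: 4

After partitioning with pivot 22, the array becomes [13, 8, 10, 13, 22, 23, 25]. The pivot is placed at index 4. All elements to the left of the pivot are <= 22, and all elements to the right are > 22.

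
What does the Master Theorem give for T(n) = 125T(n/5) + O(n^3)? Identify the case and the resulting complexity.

Master Theorem for T(n) = 125T(n/5) + O(n^3):

a = 125, b = 5, c = 3
log_b(a) = log_5(125) = 3.0000

Case 2: c = 3 = log_5(125) = 3.0000
T(n) = O(n^3 log n) = O(n^3 log n)

For T(n) = 125T(n/5) + O(n^3): log_5(125) = 3.0000. This is Case 2 of the Master Theorem (c = log_b(a), equal work at all levels), giving O(n^3 log n).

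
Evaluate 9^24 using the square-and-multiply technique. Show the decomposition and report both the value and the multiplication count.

Computing 9^24 by squaring (build up from 9^1; each line after the first costs one multiplication):

9^1 = 9
9^2 = (9^1)^2 = 9^2 = 81
9^3 = 9 * 9^2 = 9 * 81 = 729
9^6 = (9^3)^2 = 729^2 = 531441
9^12 = (9^6)^2 = 531441^2 = 282429536481
9^24 = (9^12)^2 = 282429536481^2 = 79766443076872509863361

Result: 79766443076872509863361
Multiplications needed: 5 (5 lines after 9^1)

9^24 = 79766443076872509863361. Using exponentiation by squaring, this requires 5 multiplications. The key idea: if the exponent is even, square the half-power; if odd, multiply by the base once.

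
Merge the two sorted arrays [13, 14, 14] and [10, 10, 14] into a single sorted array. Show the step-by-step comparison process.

Merging process:

Compare 13 vs 10: take 10 from right. Merged: [10]
Compare 13 vs 10: take 10 from right. Merged: [10, 10]
Compare 13 vs 14: take 13 from left. Merged: [10, 10, 13]
Compare 14 vs 14: take 14 from left. Merged: [10, 10, 13, 14]
Compare 14 vs 14: take 14 from left. Merged: [10, 10, 13, 14, 14]
Append remaining from right: [14]. Merged: [10, 10, 13, 14, 14, 14]

Final merged array: [10, 10, 13, 14, 14, 14]
Total comparisons: 5

The merged array is [10, 10, 13, 14, 14, 14], requiring 5 comparisons. The merge step runs in O(n) time where n is the total number of elements.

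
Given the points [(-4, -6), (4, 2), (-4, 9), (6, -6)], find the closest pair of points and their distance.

Computing all pairwise distances among 4 points:

d((-4, -6), (4, 2)) = 11.3137
d((-4, -6), (-4, 9)) = 15.0
d((-4, -6), (6, -6)) = 10.0
d((4, 2), (-4, 9)) = 10.6301
d((4, 2), (6, -6)) = 8.2462 <-- minimum
d((-4, 9), (6, -6)) = 18.0278

Closest pair: (4, 2) and (6, -6) with distance 8.2462

The closest pair is (4, 2) and (6, -6) with Euclidean distance 8.2462. For 4 points, brute-force pairwise comparison is shown above. For large n, the divide-and-conquer algorithm (sort by x, recurse on halves, check the dividing strip) achieves O(n log n).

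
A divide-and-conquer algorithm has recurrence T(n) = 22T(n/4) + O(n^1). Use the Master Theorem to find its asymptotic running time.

Master Theorem for T(n) = 22T(n/4) + O(n^1):

a = 22, b = 4, c = 1
log_b(a) = log_4(22) = 2.2297

Case 1: c = 1 < log_4(22) = 2.2297
T(n) = O(n^(log_4 22))

For T(n) = 22T(n/4) + O(n^1): log_4(22) = 2.2297. This is Case 1 of the Master Theorem (c < log_b(a), work dominated by leaves), giving O(n^(log_4 22)).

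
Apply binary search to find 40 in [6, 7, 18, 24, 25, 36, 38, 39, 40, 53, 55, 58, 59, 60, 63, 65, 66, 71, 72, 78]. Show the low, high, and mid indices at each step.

Binary search for 40 in [6, 7, 18, 24, 25, 36, 38, 39, 40, 53, 55, 58, 59, 60, 63, 65, 66, 71, 72, 78]:

lo=0, hi=19, mid=9, arr[mid]=53 -> 53 > 40, search left half
lo=0, hi=8, mid=4, arr[mid]=25 -> 25 < 40, search right half
lo=5, hi=8, mid=6, arr[mid]=38 -> 38 < 40, search right half
lo=7, hi=8, mid=7, arr[mid]=39 -> 39 < 40, search right half
lo=8, hi=8, mid=8, arr[mid]=40 -> Found target at index 8!

Binary search finds 40 at index 8 after 5 comparisons. The search repeatedly halves the search space by comparing with the middle element.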